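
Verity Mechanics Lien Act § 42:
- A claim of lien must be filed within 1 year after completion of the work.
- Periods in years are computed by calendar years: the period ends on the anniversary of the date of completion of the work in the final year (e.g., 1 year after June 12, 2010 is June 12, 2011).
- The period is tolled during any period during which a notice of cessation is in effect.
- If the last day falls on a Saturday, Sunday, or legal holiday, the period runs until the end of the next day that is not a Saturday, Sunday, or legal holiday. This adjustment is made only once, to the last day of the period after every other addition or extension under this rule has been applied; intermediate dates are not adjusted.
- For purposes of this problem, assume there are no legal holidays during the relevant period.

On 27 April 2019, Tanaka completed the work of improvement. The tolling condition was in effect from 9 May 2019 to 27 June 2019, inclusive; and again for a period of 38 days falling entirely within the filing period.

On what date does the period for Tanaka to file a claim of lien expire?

1 year after 27 April 2019 is April 27, 2020.
From May 9, 2019 through June 27, 2019 inclusive is 50 days; tolling adds 50 days: April 27, 2020 + 50 days = June 16, 2020.
Tolling adds 38 days: June 16, 2020 + 38 days = July 24, 2020.
July 24, 2020 is a Friday and not a legal holiday, so no extension applies.

July 24, 2020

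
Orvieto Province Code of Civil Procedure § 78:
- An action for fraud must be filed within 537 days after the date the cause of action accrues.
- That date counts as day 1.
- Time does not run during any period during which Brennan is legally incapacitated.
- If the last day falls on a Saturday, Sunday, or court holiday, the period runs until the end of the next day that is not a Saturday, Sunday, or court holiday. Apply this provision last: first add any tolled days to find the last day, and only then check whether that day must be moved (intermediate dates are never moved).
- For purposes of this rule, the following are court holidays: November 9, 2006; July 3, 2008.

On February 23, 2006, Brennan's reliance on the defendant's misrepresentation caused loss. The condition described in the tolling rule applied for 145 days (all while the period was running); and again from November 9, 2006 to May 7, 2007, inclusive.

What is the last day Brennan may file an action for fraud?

Counting February 23, 2006 as day 1, day 537 is August 13, 2007.
Tolling adds 145 days: August 13, 2007 + 145 days = January 5, 2008.
From November 9, 2006 through May 7, 2007 inclusive is 180 days; tolling adds 180 days: January 5, 2008 + 180 days = July 3, 2008.
July 3, 2008 is a listed holiday. The next qualifying day is July 4, 2008.

July 4, 2008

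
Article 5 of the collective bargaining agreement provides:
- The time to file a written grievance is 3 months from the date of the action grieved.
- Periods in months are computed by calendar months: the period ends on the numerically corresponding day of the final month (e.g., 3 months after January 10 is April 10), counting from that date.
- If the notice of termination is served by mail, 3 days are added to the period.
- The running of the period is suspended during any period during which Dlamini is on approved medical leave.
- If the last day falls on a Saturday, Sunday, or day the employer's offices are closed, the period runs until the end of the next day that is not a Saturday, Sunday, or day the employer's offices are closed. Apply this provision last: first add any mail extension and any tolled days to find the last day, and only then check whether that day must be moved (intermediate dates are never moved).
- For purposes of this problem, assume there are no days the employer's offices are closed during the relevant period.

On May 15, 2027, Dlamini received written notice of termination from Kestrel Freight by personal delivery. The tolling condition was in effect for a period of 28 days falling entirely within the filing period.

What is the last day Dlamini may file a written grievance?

September 13, 2027

3 months after May 15, 2027 is August 15, 2027.
Service was not by mail, so no mail extension applies.
Tolling adds 28 days: August 15, 2027 + 28 days = September 12, 2027.
September 12, 2027 is Sunday. The next qualifying day is September 13, 2027.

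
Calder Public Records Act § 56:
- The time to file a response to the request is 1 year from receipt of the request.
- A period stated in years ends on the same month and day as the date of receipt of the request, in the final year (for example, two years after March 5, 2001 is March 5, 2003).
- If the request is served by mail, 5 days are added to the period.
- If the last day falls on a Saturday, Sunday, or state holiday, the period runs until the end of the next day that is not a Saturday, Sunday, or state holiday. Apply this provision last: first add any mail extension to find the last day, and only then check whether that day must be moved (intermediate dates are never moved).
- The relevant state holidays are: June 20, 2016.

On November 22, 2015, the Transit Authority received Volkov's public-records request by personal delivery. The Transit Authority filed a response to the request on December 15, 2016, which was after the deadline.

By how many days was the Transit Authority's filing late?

1 year after November 22, 2015 is November 22, 2016.
Service was not by mail, so no mail extension applies.
November 22, 2016 is a Tuesday and not a state holiday, so no extension applies.
The deadline is November 22, 2016; from November 22, 2016 to December 15, 2016 is 23 days.

23 days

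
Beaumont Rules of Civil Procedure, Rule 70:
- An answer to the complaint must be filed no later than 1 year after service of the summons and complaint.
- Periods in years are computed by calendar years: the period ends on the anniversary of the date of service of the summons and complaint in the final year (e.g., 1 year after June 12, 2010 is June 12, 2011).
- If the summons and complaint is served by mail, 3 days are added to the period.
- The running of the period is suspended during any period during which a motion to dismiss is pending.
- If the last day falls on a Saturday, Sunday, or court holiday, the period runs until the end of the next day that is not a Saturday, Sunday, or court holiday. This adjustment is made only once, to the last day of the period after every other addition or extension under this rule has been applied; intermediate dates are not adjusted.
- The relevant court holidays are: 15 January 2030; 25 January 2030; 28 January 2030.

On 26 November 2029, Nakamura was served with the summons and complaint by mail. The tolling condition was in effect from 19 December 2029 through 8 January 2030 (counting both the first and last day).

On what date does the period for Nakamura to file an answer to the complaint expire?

December 20, 2030

1 year after 26 November 2029 is November 26, 2030.
Service was by mail, adding 3 days: November 26, 2030 + 3 days = November 29, 2030.
From December 19, 2029 through January 8, 2030 inclusive is 21 days; tolling adds 21 days: November 29, 2030 + 21 days = December 20, 2030.
December 20, 2030 is a Friday and not a court holiday, so no extension applies.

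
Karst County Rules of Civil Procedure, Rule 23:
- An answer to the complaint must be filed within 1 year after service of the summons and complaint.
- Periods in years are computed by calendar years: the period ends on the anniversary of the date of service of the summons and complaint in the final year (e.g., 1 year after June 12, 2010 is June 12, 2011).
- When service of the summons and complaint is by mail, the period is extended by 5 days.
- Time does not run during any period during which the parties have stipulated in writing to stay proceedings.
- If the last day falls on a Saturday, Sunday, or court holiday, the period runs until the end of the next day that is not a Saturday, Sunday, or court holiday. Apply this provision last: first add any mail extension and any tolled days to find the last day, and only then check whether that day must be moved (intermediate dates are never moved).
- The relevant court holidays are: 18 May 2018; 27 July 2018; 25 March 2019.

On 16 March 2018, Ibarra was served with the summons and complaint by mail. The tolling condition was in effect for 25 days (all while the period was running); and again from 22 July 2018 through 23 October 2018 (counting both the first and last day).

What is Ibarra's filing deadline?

July 18, 2019

1 year after 16 March 2018 is March 16, 2019.
Service was by mail, adding 5 days: March 16, 2019 + 5 days = March 21, 2019.
Tolling adds 25 days: March 21, 2019 + 25 days = April 15, 2019.
From July 22, 2018 through October 23, 2018 inclusive is 94 days; tolling adds 94 days: April 15, 2019 + 94 days = July 18, 2019.
July 18, 2019 is a Thursday and not a court holiday, so no extension applies.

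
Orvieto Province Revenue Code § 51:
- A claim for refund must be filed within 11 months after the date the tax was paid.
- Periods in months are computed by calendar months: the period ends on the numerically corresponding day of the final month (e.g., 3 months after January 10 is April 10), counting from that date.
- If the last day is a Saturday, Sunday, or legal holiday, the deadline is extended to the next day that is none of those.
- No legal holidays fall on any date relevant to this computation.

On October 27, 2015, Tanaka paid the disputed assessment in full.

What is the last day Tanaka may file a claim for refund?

11 months after October 27, 2015 is September 27, 2016.
September 27, 2016 is a Tuesday and not a legal holiday, so no extension applies.

September 27, 2016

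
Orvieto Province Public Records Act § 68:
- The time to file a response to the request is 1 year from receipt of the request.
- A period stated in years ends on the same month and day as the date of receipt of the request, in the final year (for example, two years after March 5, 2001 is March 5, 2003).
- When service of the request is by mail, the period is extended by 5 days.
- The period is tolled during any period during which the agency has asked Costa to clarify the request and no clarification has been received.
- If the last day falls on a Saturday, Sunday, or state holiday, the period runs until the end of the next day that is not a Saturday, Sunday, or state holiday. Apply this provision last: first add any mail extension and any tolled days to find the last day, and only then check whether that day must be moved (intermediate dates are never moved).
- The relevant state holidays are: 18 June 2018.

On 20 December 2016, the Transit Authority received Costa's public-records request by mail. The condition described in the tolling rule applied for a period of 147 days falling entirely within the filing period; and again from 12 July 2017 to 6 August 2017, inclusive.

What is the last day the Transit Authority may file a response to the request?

1 year after 20 December 2016 is December 20, 2017.
Service was by mail, adding 5 days: December 20, 2017 + 5 days = December 25, 2017.
Tolling adds 147 days: December 25, 2017 + 147 days = May 21, 2018.
From July 12, 2017 through August 6, 2017 inclusive is 26 days; tolling adds 26 days: May 21, 2018 + 26 days = June 16, 2018.
June 16, 2018 is Saturday; June 17, 2018 is Sunday; June 18, 2018 is a listed holiday. The next qualifying day is June 19, 2018.

June 19, 2018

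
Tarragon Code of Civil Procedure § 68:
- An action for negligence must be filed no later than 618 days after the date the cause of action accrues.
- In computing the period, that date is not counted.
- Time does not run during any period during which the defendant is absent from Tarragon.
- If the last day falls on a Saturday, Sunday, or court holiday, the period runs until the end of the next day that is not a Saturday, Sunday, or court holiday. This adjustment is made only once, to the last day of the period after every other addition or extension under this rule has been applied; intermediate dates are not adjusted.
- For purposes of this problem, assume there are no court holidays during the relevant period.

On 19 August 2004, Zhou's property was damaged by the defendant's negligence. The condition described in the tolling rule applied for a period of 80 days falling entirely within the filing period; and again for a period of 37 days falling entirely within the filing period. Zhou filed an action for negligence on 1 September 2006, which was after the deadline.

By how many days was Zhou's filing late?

618 days after 19 August 2004 is April 29, 2006.
Tolling adds 80 days: April 29, 2006 + 80 days = July 18, 2006.
Tolling adds 37 days: July 18, 2006 + 37 days = August 24, 2006.
August 24, 2006 is a Thursday and not a court holiday, so no extension applies.
The deadline is August 24, 2006; from August 24, 2006 to September 1, 2006 is 8 days.

8 days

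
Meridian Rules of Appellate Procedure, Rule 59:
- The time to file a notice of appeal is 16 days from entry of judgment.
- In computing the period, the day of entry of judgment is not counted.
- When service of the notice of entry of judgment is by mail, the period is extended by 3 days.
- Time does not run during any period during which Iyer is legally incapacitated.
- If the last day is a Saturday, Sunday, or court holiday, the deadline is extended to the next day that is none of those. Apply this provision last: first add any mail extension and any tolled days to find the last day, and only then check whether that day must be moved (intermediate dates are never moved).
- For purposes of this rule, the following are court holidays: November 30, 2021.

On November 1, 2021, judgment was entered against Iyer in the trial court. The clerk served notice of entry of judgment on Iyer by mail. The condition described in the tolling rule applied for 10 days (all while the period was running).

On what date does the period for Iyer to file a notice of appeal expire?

16 days after November 1, 2021 is November 17, 2021.
Service was by mail, adding 3 days: November 17, 2021 + 3 days = November 20, 2021.
Tolling adds 10 days: November 20, 2021 + 10 days = November 30, 2021.
November 30, 2021 is a listed holiday. The next qualifying day is December 1, 2021.

December 1, 2021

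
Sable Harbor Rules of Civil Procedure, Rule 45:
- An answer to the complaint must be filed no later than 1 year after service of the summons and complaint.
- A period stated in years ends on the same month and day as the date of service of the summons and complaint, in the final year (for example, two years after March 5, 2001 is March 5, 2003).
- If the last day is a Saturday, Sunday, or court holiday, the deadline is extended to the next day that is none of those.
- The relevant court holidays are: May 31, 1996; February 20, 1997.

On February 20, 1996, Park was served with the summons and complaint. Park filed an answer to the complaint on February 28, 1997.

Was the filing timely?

No

1 year after February 20, 1996 is February 20, 1997.
February 20, 1997 is a listed holiday. The next qualifying day is February 21, 1997.
The deadline is February 21, 1997; the filing on February 28, 1997 is after that date.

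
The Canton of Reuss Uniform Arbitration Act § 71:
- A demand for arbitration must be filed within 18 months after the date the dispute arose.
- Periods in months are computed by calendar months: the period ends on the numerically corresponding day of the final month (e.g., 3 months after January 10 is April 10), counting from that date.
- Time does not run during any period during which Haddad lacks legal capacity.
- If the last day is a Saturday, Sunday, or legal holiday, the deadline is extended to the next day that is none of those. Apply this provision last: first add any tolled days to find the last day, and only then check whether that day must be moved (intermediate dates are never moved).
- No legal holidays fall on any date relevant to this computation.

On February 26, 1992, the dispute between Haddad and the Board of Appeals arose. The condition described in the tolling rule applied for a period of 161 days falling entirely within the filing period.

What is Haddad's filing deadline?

18 months after February 26, 1992 is August 26, 1993.
Tolling adds 161 days: August 26, 1993 + 161 days = February 3, 1994.
February 3, 1994 is a Thursday and not a legal holiday, so no extension applies.

February 3, 1994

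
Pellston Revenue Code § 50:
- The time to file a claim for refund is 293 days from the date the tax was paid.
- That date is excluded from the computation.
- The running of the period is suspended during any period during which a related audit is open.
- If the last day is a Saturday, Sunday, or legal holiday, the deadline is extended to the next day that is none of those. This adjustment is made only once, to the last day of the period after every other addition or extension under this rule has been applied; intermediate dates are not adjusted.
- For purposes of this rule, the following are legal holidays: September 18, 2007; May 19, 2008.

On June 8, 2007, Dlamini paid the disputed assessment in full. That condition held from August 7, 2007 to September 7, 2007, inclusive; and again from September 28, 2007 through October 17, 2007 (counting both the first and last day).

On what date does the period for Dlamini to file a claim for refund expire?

293 days after June 8, 2007 is March 27, 2008.
From August 7, 2007 through September 7, 2007 inclusive is 32 days; tolling adds 32 days: March 27, 2008 + 32 days = April 28, 2008.
From September 28, 2007 through October 17, 2007 inclusive is 20 days; tolling adds 20 days: April 28, 2008 + 20 days = May 18, 2008.
May 18, 2008 is Sunday; May 19, 2008 is a listed holiday. The next qualifying day is May 20, 2008.

May 20, 2008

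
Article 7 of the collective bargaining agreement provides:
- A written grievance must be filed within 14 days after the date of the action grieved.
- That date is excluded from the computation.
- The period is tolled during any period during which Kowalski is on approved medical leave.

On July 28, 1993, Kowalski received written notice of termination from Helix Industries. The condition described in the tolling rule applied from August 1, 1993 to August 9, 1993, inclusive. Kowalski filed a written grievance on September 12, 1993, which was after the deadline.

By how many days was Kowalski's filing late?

14 days after July 28, 1993 is August 11, 1993.
From August 1, 1993 through August 9, 1993 inclusive is 9 days; tolling adds 9 days: August 11, 1993 + 9 days = August 20, 1993.
The deadline is August 20, 1993; from August 20, 1993 to September 12, 1993 is 23 days.

23 days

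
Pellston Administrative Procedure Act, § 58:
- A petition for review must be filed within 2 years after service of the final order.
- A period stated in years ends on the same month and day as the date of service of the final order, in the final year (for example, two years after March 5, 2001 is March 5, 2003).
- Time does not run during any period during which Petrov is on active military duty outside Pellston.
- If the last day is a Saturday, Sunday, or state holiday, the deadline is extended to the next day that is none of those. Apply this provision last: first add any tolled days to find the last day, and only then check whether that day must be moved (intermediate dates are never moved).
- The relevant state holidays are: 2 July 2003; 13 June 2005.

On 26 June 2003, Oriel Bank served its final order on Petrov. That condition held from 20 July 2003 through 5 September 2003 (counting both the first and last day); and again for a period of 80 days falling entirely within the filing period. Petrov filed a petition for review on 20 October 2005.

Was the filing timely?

2 years after 26 June 2003 is June 26, 2005.
From July 20, 2003 through September 5, 2003 inclusive is 48 days; tolling adds 48 days: June 26, 2005 + 48 days = August 13, 2005.
Tolling adds 80 days: August 13, 2005 + 80 days = November 1, 2005.
November 1, 2005 is a Tuesday and not a state holiday, so no extension applies.
The deadline is November 1, 2005; the filing on October 20, 2005 is on or before that date.

Yes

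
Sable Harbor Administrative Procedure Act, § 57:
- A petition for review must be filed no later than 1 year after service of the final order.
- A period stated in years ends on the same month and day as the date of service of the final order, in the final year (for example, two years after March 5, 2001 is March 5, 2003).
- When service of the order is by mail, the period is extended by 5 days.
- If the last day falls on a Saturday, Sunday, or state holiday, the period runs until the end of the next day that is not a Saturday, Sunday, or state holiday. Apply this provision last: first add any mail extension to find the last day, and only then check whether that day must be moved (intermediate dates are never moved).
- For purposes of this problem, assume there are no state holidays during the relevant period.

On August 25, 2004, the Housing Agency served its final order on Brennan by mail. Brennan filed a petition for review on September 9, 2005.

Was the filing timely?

No

1 year after August 25, 2004 is August 25, 2005.
Service was by mail, adding 5 days: August 25, 2005 + 5 days = August 30, 2005.
August 30, 2005 is a Tuesday and not a state holiday, so no extension applies.
The deadline is August 30, 2005; the filing on September 9, 2005 is after that date.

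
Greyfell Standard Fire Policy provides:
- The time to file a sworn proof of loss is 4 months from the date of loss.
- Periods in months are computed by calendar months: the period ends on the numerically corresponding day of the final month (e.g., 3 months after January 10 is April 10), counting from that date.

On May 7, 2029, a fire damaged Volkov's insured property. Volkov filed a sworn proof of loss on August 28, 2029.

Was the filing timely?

4 months after May 7, 2029 is September 7, 2029.
The deadline is September 7, 2029; the filing on August 28, 2029 is on or before that date.

Yes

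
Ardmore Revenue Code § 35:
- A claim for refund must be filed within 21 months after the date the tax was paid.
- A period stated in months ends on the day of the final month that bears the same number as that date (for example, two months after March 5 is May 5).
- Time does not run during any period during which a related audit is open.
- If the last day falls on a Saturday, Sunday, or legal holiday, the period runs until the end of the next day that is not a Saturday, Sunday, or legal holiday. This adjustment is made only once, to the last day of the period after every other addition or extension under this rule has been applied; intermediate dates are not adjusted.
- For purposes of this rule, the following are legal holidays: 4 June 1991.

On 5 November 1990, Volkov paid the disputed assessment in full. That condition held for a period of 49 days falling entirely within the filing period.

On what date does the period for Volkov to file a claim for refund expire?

21 months after 5 November 1990 is August 5, 1992.
Tolling adds 49 days: August 5, 1992 + 49 days = September 23, 1992.
September 23, 1992 is a Wednesday and not a legal holiday, so no extension applies.

September 23, 1992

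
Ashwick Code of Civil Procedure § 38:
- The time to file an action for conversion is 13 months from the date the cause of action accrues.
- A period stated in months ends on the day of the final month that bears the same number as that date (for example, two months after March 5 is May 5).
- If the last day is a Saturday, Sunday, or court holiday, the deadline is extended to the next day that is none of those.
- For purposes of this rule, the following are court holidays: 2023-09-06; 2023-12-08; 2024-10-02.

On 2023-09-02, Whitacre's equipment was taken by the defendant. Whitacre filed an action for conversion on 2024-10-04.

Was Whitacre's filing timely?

No

13 months after 2023-09-02 is October 2, 2024.
October 2, 2024 is a listed holiday. The next qualifying day is October 3, 2024.
The deadline is October 3, 2024; the filing on October 4, 2024 is after that date.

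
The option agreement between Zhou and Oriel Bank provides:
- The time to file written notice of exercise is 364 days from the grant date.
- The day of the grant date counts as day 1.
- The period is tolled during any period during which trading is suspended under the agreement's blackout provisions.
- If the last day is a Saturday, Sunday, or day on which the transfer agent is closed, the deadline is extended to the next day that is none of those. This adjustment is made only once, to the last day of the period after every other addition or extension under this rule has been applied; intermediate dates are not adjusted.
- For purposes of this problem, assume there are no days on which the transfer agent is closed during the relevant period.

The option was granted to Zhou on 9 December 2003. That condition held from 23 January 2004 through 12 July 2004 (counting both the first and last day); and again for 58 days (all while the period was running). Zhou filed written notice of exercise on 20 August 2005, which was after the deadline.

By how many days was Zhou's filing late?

26 days

Counting 9 December 2003 as day 1, day 364 is December 6, 2004.
From January 23, 2004 through July 12, 2004 inclusive is 172 days; tolling adds 172 days: December 6, 2004 + 172 days = May 27, 2005.
Tolling adds 58 days: May 27, 2005 + 58 days = July 24, 2005.
July 24, 2005 is Sunday. The next qualifying day is July 25, 2005.
The deadline is July 25, 2005; from July 25, 2005 to August 20, 2005 is 26 days.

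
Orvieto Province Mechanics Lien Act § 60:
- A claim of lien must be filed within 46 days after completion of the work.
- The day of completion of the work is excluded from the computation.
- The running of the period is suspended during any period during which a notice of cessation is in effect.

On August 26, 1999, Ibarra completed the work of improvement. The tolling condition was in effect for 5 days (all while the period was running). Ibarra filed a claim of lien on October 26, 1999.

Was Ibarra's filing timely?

46 days after August 26, 1999 is October 11, 1999.
Tolling adds 5 days: October 11, 1999 + 5 days = October 16, 1999.
The deadline is October 16, 1999; the filing on October 26, 1999 is after that date.

No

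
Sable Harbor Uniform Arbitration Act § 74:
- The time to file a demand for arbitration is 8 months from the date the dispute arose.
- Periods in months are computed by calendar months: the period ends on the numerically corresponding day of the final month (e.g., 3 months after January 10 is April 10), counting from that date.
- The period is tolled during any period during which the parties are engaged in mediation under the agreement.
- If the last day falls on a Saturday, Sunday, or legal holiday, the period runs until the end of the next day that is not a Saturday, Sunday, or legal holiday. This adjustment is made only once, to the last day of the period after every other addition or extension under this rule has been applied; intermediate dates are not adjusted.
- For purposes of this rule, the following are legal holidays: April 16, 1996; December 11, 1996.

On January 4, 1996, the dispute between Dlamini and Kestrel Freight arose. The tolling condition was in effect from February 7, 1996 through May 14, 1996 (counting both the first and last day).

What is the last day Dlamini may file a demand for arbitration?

8 months after January 4, 1996 is September 4, 1996.
From February 7, 1996 through May 14, 1996 inclusive is 98 days; tolling adds 98 days: September 4, 1996 + 98 days = December 11, 1996.
December 11, 1996 is a listed holiday. The next qualifying day is December 12, 1996.

December 12, 1996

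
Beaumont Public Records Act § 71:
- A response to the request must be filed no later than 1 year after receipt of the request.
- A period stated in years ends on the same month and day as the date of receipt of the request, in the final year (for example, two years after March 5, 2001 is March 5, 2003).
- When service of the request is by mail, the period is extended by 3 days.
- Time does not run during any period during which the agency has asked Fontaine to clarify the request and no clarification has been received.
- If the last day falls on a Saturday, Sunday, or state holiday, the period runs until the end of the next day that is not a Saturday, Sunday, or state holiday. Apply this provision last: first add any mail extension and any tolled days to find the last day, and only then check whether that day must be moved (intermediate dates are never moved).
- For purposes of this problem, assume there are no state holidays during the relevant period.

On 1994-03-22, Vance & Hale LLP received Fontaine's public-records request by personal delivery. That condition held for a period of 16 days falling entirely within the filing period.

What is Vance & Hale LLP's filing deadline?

April 7, 1995

1 year after 1994-03-22 is March 22, 1995.
Service was not by mail, so no mail extension applies.
Tolling adds 16 days: March 22, 1995 + 16 days = April 7, 1995.
April 7, 1995 is a Friday and not a state holiday, so no extension applies.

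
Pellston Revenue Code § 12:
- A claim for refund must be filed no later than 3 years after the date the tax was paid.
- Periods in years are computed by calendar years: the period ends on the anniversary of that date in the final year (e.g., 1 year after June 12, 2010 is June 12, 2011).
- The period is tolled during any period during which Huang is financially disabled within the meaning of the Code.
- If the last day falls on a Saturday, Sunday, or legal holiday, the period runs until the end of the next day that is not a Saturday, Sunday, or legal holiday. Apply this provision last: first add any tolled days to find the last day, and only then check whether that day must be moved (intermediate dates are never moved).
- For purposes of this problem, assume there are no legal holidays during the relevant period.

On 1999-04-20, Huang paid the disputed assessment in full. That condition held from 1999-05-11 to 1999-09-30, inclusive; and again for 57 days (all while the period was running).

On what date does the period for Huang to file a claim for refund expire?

3 years after 1999-04-20 is April 20, 2002.
From May 11, 1999 through September 30, 1999 inclusive is 143 days; tolling adds 143 days: April 20, 2002 + 143 days = September 10, 2002.
Tolling adds 57 days: September 10, 2002 + 57 days = November 6, 2002.
November 6, 2002 is a Wednesday and not a legal holiday, so no extension applies.

November 6, 2002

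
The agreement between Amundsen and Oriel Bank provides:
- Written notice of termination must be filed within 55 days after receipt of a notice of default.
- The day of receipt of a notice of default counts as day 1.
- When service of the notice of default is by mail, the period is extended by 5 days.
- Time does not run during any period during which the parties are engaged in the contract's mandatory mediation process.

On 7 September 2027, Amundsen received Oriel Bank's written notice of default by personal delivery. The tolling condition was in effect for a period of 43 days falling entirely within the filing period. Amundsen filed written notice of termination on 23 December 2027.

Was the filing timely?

Counting 7 September 2027 as day 1, day 55 is October 31, 2027.
Service was not by mail, so no mail extension applies.
Tolling adds 43 days: October 31, 2027 + 43 days = December 13, 2027.
The deadline is December 13, 2027; the filing on December 23, 2027 is after that date.

No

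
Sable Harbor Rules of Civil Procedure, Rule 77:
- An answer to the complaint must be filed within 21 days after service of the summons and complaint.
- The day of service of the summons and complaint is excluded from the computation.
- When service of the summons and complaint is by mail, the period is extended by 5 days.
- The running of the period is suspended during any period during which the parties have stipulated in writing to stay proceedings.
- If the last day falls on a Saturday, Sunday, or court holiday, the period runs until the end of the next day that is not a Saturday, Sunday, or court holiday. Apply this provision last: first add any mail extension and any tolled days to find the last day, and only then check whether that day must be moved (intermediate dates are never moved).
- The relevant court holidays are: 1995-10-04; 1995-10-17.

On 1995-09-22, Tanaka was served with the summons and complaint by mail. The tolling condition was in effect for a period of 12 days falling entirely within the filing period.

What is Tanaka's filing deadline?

October 30, 1995

21 days after 1995-09-22 is October 13, 1995.
Service was by mail, adding 5 days: October 13, 1995 + 5 days = October 18, 1995.
Tolling adds 12 days: October 18, 1995 + 12 days = October 30, 1995.
October 30, 1995 is a Monday and not a court holiday, so no extension applies.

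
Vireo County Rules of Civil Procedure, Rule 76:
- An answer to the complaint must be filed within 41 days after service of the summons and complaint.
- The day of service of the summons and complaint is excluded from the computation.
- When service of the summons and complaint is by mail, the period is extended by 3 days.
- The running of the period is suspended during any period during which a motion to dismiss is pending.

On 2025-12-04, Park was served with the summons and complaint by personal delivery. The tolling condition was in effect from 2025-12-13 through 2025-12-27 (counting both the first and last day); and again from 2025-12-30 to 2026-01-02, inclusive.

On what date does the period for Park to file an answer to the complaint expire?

February 2, 2026

41 days after 2025-12-04 is January 14, 2026.
Service was not by mail, so no mail extension applies.
From December 13, 2025 through December 27, 2025 inclusive is 15 days; tolling adds 15 days: January 14, 2026 + 15 days = January 29, 2026.
From December 30, 2025 through January 2, 2026 inclusive is 4 days; tolling adds 4 days: January 29, 2026 + 4 days = February 2, 2026.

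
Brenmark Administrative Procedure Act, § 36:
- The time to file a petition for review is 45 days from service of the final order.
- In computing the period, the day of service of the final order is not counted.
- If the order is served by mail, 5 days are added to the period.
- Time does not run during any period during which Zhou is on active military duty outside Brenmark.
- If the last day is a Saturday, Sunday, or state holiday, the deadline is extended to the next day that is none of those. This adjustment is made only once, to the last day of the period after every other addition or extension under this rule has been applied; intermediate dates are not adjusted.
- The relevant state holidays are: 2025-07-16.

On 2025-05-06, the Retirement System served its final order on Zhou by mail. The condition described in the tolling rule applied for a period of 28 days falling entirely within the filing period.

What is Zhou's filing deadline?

45 days after 2025-05-06 is June 20, 2025.
Service was by mail, adding 5 days: June 20, 2025 + 5 days = June 25, 2025.
Tolling adds 28 days: June 25, 2025 + 28 days = July 23, 2025.
July 23, 2025 is a Wednesday and not a state holiday, so no extension applies.

July 23, 2025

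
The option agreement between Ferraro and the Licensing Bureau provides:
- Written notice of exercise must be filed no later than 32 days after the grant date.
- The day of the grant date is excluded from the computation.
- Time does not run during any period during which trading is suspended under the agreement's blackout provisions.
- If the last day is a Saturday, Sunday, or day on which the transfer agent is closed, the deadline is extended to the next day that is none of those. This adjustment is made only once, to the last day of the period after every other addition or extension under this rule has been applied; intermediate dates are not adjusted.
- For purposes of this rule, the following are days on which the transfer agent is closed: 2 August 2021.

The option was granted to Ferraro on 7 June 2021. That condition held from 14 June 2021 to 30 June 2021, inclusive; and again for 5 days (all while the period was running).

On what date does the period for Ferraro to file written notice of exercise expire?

32 days after 7 June 2021 is July 9, 2021.
From June 14, 2021 through June 30, 2021 inclusive is 17 days; tolling adds 17 days: July 9, 2021 + 17 days = July 26, 2021.
Tolling adds 5 days: July 26, 2021 + 5 days = July 31, 2021.
July 31, 2021 is Saturday; August 1, 2021 is Sunday; August 2, 2021 is a listed holiday. The next qualifying day is August 3, 2021.

August 3, 2021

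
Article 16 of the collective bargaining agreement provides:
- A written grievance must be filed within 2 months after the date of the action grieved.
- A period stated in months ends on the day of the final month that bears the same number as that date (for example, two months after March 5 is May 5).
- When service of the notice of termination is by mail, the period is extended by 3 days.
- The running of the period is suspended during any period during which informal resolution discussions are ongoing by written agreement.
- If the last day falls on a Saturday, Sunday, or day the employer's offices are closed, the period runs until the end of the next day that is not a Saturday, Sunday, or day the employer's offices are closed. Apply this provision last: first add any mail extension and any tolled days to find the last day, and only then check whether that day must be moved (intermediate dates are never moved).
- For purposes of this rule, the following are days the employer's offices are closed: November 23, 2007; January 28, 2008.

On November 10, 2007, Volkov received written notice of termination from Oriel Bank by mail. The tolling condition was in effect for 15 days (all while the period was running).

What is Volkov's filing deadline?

January 29, 2008

2 months after November 10, 2007 is January 10, 2008.
Service was by mail, adding 3 days: January 10, 2008 + 3 days = January 13, 2008.
Tolling adds 15 days: January 13, 2008 + 15 days = January 28, 2008.
January 28, 2008 is a listed holiday. The next qualifying day is January 29, 2008.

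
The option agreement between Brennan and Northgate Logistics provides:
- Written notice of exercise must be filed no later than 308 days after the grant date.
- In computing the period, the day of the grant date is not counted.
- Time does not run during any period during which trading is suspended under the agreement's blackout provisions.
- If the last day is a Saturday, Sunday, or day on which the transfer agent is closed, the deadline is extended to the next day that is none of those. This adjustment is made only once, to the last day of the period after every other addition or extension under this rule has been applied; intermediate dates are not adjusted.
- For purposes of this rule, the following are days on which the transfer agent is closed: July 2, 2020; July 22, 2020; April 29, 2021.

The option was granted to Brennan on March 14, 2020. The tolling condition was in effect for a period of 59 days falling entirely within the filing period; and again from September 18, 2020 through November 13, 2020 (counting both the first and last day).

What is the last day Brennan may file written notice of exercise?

308 days after March 14, 2020 is January 16, 2021.
Tolling adds 59 days: January 16, 2021 + 59 days = March 16, 2021.
From September 18, 2020 through November 13, 2020 inclusive is 57 days; tolling adds 57 days: March 16, 2021 + 57 days = May 12, 2021.
May 12, 2021 is a Wednesday and not a day on which the transfer agent is closed, so no extension applies.

May 12, 2021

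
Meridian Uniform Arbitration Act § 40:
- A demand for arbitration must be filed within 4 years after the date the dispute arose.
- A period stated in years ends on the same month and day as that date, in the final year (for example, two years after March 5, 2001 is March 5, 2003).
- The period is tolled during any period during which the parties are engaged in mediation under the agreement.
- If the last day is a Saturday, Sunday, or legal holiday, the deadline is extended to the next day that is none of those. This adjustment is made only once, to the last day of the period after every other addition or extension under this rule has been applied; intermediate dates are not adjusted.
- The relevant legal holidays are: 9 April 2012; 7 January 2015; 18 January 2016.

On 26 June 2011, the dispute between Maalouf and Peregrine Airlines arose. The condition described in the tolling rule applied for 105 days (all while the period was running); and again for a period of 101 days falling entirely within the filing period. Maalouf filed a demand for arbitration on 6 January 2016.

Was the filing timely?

4 years after 26 June 2011 is June 26, 2015.
Tolling adds 105 days: June 26, 2015 + 105 days = October 9, 2015.
Tolling adds 101 days: October 9, 2015 + 101 days = January 18, 2016.
January 18, 2016 is a listed holiday. The next qualifying day is January 19, 2016.
The deadline is January 19, 2016; the filing on January 6, 2016 is on or before that date.

Yes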